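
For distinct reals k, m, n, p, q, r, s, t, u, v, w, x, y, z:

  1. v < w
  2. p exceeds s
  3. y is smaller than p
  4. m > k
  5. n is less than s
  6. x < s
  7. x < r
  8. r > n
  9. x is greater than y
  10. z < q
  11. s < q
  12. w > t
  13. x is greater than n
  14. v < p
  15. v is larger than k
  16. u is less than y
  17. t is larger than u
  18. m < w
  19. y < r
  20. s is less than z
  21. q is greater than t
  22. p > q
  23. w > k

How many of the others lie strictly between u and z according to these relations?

3

Chaining upward from u reaches: y, x, s, t, r, w, q, p.
Chaining downward from z reaches: n, y, x, s.
Strictly between u and z are those in both lists: y, x, s — 3 elements.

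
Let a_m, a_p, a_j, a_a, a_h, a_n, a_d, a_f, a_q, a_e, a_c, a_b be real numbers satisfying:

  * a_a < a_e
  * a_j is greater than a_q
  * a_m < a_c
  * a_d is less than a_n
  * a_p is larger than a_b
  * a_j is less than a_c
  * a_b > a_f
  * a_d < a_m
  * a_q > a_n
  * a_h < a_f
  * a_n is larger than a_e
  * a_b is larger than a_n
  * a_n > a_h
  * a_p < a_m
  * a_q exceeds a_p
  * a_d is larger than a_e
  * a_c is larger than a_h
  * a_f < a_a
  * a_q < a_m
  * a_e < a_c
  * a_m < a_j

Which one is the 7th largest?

The consecutive relations fix a unique order: a_h < a_f < a_a < a_e < a_d < a_n < a_b < a_p < a_q < a_m < a_j < a_c.
The 7th largest is a_n.

a_n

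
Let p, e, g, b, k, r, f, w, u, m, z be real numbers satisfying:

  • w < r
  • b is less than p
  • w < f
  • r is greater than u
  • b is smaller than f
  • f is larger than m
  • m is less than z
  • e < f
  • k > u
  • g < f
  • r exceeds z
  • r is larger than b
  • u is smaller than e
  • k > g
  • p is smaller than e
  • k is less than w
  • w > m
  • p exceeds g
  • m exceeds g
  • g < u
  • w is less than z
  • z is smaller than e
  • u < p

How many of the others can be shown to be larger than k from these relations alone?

5

From k the given relations immediately reach w.
From those, z, f, r — 4 in total.
From those, e — 5 in total.
No other element is forced above k by the given relations, so the count is 5.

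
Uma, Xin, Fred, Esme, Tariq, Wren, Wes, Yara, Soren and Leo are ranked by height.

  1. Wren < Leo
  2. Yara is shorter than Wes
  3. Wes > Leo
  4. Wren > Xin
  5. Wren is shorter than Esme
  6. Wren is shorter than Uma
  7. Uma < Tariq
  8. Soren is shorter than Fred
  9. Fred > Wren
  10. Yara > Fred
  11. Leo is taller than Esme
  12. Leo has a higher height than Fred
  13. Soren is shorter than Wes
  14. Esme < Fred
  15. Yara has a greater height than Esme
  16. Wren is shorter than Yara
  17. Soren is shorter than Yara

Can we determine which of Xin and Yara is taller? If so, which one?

Yara

Xin < Wren and Wren < Esme give Xin < Esme.
With Esme < Fred: Xin < Wren < Esme < Fred.
Then Fred < Yara extends the chain to Yara.
So Yara is taller.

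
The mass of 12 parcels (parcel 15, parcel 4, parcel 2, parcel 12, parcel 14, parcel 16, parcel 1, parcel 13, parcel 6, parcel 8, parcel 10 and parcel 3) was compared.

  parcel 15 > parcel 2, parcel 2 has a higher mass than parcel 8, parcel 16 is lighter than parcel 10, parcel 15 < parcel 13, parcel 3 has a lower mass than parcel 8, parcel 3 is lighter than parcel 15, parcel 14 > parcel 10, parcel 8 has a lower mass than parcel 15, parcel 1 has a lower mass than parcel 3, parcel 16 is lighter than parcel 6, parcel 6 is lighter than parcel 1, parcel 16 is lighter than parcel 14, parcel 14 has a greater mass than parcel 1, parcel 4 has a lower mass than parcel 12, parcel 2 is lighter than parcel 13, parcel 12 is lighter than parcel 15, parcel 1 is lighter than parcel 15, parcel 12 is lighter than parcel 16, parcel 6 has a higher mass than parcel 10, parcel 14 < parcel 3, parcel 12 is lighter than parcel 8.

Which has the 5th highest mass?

Piecing the relations together gives one ordering: parcel 4 < parcel 12 < parcel 16 < parcel 10 < parcel 6 < parcel 1 < parcel 14 < parcel 3 < parcel 8 < parcel 2 < parcel 15 < parcel 13.
The 5th largest is parcel 3.

parcel 3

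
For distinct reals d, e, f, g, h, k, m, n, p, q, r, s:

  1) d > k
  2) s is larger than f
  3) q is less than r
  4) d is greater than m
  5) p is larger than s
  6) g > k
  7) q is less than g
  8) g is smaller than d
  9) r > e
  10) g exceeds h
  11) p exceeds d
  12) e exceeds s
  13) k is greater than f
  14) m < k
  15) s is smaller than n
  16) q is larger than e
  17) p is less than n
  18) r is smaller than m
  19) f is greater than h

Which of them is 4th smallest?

Piecing the relations together gives one ordering: h < f < s < e < q < r < m < k < g < d < p < n.
Counting 4 from the smallest end gives e.

e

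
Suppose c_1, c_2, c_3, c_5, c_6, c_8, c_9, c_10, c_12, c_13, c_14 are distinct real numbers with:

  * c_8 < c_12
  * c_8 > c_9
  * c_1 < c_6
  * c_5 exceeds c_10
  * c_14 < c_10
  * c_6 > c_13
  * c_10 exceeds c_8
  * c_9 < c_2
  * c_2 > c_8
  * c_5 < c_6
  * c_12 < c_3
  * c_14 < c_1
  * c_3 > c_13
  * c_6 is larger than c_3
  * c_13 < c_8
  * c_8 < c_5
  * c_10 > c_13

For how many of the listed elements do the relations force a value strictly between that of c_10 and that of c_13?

1

Chaining upward from c_13 reaches: c_8, c_12, c_5, c_2, c_3, c_6.
Chaining downward from c_10 reaches: c_9, c_14, c_8.
Strictly between c_13 and c_10 are those in both lists: c_8 — 1 element.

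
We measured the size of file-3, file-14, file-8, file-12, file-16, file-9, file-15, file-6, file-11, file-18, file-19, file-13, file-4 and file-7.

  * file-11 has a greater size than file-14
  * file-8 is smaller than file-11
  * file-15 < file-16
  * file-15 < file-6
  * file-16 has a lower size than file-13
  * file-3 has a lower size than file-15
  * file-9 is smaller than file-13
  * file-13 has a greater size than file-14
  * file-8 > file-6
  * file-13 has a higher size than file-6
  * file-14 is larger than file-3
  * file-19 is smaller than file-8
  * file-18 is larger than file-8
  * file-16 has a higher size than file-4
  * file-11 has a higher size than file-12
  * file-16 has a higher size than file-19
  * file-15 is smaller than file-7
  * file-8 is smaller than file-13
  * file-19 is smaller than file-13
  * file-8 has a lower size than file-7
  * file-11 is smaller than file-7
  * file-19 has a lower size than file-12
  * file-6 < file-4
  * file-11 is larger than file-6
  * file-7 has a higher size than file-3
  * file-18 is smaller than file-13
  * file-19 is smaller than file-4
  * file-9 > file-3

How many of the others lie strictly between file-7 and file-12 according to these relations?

1

The relations place file-12 below file-7. An element lies strictly between them when it is forced above file-12 and also forced below file-7.
Above file-12: {file-11}. Below file-7: {file-3, file-15, file-19, file-6, file-8, file-14, file-11}.
Intersection: {file-11} — 1.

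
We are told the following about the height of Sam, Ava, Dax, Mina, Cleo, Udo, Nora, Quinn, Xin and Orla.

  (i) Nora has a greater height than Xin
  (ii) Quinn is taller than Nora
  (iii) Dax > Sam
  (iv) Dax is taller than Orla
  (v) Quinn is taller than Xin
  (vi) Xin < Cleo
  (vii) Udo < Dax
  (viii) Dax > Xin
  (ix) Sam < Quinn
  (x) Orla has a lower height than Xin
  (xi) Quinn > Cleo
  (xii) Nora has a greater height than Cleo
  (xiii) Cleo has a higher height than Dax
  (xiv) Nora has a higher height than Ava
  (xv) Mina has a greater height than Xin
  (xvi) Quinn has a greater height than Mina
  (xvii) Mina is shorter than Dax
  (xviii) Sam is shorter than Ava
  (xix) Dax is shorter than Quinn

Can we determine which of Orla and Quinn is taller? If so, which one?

Quinn

Orla < Xin and Xin < Mina give Orla < Mina.
With Mina < Dax: Orla < Xin < Mina < Dax.
Then Dax < Cleo extends the chain to Cleo.
With Cleo < Nora: Orla < Xin < Mina < Dax < Cleo < Nora.
With Nora < Quinn: Orla < Xin < Mina < Dax < Cleo < Nora < Quinn.
So Quinn is taller.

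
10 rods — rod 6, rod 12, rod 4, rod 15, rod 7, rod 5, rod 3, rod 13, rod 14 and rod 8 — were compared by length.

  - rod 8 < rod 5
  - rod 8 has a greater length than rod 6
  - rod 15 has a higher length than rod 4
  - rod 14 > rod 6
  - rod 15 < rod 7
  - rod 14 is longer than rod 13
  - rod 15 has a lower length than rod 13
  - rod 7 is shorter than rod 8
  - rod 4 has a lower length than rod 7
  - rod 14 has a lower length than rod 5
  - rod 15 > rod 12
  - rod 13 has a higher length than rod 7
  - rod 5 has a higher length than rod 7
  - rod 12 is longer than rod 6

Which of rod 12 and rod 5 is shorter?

Link the given pairs in sequence: rod 12 < rod 15; rod 15 < rod 7; rod 7 < rod 13; rod 13 < rod 14; rod 14 < rod 5.
Together: rod 12 < rod 15 < rod 7 < rod 13 < rod 14 < rod 5.
So rod 12 < rod 5; rod 12 is the shorter of the two.

rod 12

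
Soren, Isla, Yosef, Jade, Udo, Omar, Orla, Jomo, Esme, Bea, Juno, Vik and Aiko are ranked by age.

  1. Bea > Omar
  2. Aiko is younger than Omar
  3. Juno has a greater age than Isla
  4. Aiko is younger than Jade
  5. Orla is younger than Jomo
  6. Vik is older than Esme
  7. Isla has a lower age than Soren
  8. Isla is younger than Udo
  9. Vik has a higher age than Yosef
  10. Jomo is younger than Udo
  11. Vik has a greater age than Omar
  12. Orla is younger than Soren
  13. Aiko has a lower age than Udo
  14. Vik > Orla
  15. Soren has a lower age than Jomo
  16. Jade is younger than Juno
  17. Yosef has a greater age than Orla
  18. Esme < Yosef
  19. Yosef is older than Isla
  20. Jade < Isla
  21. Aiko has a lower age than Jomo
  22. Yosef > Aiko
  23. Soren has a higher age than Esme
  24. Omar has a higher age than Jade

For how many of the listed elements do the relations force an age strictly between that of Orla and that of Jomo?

Chaining upward from Orla reaches: Yosef, Soren, Udo, Vik.
Chaining downward from Jomo reaches: Esme, Aiko, Jade, Isla, Soren.
Strictly between Orla and Jomo are those in both lists: Soren — 1 element.

1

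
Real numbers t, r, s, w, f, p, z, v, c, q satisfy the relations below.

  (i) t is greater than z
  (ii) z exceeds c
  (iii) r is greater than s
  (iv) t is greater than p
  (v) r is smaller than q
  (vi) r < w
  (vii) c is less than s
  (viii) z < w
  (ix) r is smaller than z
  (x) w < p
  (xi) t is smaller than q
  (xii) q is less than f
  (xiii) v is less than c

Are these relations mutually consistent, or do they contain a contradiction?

The single ordering v < c < s < r < z < w < p < t < q < f satisfies every listed relation, so no contradiction arises.

consistent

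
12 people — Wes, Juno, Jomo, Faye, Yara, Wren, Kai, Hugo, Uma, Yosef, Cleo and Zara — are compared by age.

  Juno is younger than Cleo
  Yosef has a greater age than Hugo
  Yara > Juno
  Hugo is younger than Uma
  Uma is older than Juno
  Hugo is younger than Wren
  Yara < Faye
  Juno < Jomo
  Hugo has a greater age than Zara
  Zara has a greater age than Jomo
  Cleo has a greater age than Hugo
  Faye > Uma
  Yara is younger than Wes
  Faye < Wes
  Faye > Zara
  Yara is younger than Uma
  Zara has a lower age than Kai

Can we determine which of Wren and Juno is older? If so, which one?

Juno < Jomo and Jomo < Zara give Juno < Zara.
Then Zara < Hugo extends the chain to Hugo.
With Hugo < Wren: Juno < Jomo < Zara < Hugo < Wren.
So Wren is older.

Wren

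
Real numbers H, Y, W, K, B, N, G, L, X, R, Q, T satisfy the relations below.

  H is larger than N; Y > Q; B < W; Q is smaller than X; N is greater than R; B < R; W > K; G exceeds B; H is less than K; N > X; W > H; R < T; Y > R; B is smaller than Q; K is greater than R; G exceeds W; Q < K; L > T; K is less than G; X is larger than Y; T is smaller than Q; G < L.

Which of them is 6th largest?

Piecing the relations together gives one ordering: B < R < T < Q < Y < X < N < H < K < W < G < L.
Counting 6 from the largest end gives N.

N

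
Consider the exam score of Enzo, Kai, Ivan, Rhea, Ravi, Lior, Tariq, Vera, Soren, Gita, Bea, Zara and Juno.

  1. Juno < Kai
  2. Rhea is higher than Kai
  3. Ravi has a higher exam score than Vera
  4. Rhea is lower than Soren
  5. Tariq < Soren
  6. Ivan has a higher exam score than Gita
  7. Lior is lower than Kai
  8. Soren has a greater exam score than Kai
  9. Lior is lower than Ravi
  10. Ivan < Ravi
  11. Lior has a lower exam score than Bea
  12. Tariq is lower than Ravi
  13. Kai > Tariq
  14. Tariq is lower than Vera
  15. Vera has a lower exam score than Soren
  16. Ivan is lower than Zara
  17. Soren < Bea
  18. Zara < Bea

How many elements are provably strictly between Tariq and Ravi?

1

The relations place Tariq below Ravi. An element lies strictly between them when it is forced above Tariq and also forced below Ravi.
Above Tariq: {Vera, Kai, Rhea, Soren, Bea}. Below Ravi: {Gita, Ivan, Vera, Lior}.
Intersection: {Vera} — 1.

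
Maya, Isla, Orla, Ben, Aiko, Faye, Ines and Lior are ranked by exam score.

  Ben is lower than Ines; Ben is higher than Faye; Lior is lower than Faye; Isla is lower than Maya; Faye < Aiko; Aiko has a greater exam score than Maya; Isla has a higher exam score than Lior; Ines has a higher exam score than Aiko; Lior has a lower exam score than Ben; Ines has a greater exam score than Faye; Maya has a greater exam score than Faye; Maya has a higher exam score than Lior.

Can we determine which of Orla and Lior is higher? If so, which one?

Following every chain through Lior: above Lior we get Faye, Isla, Ben, Maya, Aiko, Ines.
Orla is not reached, and no chain runs the other way from Orla to Lior.
So the given relations leave the order of Lior and Orla undetermined.

undetermined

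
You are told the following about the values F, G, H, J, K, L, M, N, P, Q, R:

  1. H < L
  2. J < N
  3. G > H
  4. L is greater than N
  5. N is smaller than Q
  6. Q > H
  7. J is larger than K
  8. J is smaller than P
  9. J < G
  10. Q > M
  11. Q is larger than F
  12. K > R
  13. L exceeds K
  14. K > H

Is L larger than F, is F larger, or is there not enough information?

undetermined

Following every chain through F: above F we get Q.
L is not reached, and no chain runs the other way from L to F.
So the given relations leave the order of F and L undetermined.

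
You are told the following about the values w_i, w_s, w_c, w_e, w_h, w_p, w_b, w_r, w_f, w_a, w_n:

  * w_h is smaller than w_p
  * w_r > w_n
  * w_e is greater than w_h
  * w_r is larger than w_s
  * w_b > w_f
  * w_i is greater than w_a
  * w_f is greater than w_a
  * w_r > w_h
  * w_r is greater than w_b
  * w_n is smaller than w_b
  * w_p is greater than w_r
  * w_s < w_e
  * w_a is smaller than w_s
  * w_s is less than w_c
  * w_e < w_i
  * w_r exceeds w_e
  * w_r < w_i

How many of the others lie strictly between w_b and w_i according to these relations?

1

Chaining upward from w_b reaches: w_r, w_p.
Chaining downward from w_i reaches: w_n, w_a, w_h, w_f, w_s, w_e, w_r.
Strictly between w_b and w_i are those in both lists: w_r — 1 element.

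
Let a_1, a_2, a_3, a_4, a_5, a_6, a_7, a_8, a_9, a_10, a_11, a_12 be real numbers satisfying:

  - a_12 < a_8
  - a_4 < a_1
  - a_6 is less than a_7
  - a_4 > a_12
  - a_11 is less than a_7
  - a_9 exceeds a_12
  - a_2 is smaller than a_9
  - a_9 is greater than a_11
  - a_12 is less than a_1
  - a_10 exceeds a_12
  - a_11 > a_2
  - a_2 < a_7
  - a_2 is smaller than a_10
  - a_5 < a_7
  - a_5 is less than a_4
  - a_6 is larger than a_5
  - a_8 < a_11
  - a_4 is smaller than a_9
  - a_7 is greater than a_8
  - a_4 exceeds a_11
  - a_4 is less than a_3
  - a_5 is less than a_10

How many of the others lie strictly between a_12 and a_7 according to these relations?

Chaining upward from a_12 reaches: a_8, a_11, a_4, a_1, a_3, a_10, a_9.
Chaining downward from a_7 reaches: a_5, a_6, a_2, a_8, a_11.
Strictly between a_12 and a_7 are those in both lists: a_8, a_11 — 2 elements.

2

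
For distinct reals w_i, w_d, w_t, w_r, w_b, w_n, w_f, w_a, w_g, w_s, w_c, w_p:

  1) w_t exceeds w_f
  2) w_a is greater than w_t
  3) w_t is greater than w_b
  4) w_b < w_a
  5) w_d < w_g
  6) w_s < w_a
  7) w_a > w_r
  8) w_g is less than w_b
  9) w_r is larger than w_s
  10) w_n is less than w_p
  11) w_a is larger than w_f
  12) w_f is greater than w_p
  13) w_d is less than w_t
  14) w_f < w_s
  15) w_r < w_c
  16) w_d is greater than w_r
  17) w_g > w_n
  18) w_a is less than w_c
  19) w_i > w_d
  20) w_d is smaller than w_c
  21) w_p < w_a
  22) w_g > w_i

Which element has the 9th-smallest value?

w_b

The consecutive relations fix a unique order: w_n < w_p < w_f < w_s < w_r < w_d < w_i < w_g < w_b < w_t < w_a < w_c.
The 9th smallest is w_b.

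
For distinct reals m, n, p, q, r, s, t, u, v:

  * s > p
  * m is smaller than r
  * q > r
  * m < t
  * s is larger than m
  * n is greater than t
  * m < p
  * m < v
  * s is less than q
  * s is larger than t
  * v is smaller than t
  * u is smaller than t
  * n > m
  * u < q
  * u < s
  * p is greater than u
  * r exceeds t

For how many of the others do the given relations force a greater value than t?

From t the given relations immediately reach r, s, n.
From those, q — 4 in total.
Nothing else is reachable above t; 4 in all.

4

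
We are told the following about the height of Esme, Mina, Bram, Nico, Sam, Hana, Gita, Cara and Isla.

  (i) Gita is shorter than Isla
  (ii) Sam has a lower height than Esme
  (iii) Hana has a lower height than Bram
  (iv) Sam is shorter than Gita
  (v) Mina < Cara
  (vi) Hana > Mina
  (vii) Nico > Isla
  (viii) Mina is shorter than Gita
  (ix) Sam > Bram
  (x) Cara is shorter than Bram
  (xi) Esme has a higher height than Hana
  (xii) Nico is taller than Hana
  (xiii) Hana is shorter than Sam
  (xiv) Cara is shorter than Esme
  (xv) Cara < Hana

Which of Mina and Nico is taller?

Mina < Cara and Cara < Hana give Mina < Hana.
With Hana < Bram: Mina < Cara < Hana < Bram.
Then Bram < Sam extends the chain to Sam.
Then Sam < Gita extends the chain to Gita.
With Gita < Isla: Mina < Cara < Hana < Bram < Sam < Gita < Isla.
With Isla < Nico: Mina < Cara < Hana < Bram < Sam < Gita < Isla < Nico.
So Mina < Nico; Nico is the taller of the two.

Nico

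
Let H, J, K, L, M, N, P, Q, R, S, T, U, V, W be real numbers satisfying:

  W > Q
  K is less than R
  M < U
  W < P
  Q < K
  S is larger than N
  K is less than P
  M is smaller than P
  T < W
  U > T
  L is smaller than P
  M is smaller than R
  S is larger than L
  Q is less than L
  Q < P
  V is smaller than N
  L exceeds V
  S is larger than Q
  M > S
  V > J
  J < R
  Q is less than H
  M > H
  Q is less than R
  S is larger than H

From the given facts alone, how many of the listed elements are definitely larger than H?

5

Directly above H: S, M.
One step further: P, R, U (5 so far).
Nothing else is reachable above H; 5 in all.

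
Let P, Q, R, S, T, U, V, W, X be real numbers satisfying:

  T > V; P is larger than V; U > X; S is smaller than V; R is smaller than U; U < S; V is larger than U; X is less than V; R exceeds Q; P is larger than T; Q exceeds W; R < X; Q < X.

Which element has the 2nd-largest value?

The consecutive relations fix a unique order: W < Q < R < X < U < S < V < T < P.
Counting 2 from the largest end gives T.

T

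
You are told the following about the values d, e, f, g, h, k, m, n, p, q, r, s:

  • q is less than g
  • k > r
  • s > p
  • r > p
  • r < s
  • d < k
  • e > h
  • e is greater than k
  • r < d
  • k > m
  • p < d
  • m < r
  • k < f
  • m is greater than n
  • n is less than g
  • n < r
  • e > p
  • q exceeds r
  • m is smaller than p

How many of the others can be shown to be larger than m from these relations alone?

9

From m the given relations immediately reach p, r, k.
From those, q, d, e, f, s — 8 in total.
From those, g — 9 in total.
Nothing else is reachable above m; 9 in all.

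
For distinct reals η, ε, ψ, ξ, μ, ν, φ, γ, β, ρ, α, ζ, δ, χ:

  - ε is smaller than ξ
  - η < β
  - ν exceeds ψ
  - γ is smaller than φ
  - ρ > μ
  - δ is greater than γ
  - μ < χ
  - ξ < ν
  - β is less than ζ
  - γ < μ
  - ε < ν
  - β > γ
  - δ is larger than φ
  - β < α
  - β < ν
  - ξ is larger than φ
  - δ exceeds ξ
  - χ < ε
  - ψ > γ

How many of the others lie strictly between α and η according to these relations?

The relations place η below α. An element lies strictly between them when it is forced above η and also forced below α.
Above η: {β, ζ, ν}. Below α: {γ, β}.
Intersection: {β} — 1.

1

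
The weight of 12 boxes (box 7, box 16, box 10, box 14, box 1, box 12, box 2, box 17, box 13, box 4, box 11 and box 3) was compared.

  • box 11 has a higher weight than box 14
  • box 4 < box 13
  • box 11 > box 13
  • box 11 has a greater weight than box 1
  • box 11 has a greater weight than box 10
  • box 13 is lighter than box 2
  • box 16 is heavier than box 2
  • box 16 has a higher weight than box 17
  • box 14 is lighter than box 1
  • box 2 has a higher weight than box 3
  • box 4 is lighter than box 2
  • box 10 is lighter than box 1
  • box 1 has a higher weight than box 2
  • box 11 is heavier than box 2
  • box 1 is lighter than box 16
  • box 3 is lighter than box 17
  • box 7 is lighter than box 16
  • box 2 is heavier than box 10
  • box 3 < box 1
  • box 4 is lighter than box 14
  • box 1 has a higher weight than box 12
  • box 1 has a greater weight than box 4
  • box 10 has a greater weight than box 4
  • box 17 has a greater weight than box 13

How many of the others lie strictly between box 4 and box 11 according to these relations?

Chaining upward from box 4 reaches: box 13, box 14, box 10, box 2, box 1, box 17, box 16.
Chaining downward from box 11 reaches: box 13, box 12, box 3, box 14, box 10, box 2, box 1.
Strictly between box 4 and box 11 are those in both lists: box 13, box 14, box 10, box 2, box 1 — 5 elements.

5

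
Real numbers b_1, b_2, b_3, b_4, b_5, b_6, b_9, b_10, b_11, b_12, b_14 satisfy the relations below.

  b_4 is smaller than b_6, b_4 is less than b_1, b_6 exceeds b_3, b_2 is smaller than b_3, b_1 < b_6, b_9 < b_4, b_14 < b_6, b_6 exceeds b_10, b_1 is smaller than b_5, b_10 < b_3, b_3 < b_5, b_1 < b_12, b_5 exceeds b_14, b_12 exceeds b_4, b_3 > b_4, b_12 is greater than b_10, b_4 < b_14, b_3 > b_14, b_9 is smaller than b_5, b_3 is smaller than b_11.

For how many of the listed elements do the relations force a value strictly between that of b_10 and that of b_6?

1

The relations place b_10 below b_6. An element lies strictly between them when it is forced above b_10 and also forced below b_6.
Above b_10: {b_3, b_5, b_11, b_12}. Below b_6: {b_9, b_4, b_2, b_14, b_1, b_3}.
Intersection: {b_3} — 1.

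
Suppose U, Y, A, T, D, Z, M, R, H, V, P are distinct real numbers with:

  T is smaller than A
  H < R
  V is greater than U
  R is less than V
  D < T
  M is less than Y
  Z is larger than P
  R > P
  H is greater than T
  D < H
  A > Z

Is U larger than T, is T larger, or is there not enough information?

undetermined

Following every chain through T: above T we get H, R, V, A; below T we get D.
U is not reached, and no chain runs the other way from U to T.
So the given relations leave the order of T and U undetermined.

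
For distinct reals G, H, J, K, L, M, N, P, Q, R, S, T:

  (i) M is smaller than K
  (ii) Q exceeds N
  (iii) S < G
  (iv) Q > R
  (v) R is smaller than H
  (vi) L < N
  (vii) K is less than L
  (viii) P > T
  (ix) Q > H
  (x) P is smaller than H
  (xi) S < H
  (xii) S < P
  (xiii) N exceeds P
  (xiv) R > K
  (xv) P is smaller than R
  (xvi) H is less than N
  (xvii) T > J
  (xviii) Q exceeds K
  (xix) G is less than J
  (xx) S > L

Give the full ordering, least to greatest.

Nothing is placed below M, so it is least; from there M < K; K < L; L < S; S < G; G < J; J < T; T < P; P < R; R < H; H < N; N < Q, each given directly.

M < K < L < S < G < J < T < P < R < H < N < Q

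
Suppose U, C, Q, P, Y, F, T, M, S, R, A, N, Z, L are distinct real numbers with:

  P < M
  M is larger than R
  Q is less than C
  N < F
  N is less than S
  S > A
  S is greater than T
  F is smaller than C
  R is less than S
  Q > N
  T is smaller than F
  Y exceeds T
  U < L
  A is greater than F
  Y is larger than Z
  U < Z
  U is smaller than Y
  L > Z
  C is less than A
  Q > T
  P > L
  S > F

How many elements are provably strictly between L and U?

1

The relations place U below L. An element lies strictly between them when it is forced above U and also forced below L.
Above U: {Z, Y, P, M}. Below L: {Z}.
Intersection: {Z} — 1.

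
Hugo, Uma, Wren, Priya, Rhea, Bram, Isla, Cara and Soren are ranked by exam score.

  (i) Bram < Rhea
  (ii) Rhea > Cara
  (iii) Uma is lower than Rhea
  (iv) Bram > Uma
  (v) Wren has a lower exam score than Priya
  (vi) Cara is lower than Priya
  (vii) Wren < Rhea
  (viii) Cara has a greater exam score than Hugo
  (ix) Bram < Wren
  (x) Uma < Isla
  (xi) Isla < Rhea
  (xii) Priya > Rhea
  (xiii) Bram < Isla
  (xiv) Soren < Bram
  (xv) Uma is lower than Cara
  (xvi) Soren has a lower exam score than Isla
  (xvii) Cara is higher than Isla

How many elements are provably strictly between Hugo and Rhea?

1

The relations place Hugo below Rhea. An element lies strictly between them when it is forced above Hugo and also forced below Rhea.
Above Hugo: {Cara, Priya}. Below Rhea: {Soren, Uma, Bram, Wren, Isla, Cara}.
Intersection: {Cara} — 1.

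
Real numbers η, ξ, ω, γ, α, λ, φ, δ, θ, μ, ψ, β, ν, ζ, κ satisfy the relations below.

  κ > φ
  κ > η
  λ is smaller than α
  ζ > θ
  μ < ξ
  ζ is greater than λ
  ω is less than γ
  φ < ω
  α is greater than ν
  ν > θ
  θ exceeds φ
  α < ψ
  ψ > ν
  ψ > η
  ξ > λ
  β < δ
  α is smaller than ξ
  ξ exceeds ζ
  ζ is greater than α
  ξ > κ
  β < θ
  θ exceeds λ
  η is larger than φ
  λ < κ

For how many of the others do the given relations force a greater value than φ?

From φ the given relations immediately reach θ, η, ω, κ.
From those, ν, ζ, ξ, ψ, γ — 9 in total.
From those, α — 10 in total.
Nothing else is reachable above φ; 10 in all.

10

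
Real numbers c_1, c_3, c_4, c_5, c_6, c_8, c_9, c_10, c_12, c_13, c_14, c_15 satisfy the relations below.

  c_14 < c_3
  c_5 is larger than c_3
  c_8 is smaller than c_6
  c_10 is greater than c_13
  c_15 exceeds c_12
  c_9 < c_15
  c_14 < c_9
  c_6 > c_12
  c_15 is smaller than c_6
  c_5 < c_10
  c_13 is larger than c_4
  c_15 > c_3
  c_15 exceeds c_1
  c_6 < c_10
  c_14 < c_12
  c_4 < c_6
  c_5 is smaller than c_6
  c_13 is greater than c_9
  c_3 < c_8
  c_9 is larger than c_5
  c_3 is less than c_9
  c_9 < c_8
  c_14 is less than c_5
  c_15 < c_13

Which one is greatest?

Chaining downward from c_10: directly below it, c_5, c_13, c_6; then c_14, c_3, c_12, c_9, c_8, c_4, c_15; then c_1.
That covers every other element, and nothing is given above c_10, so c_10 is the greatest.

c_10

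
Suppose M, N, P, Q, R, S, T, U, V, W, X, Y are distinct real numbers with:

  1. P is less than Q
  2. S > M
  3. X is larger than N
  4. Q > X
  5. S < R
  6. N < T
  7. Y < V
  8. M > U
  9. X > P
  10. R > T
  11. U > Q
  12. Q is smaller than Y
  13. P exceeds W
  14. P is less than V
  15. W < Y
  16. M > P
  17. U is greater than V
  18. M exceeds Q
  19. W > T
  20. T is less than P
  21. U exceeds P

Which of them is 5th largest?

V

Chaining the given pairs: N < T < W < P < X < Q < Y < V < U < M < S < R.
Counting 5 from the largest end gives V.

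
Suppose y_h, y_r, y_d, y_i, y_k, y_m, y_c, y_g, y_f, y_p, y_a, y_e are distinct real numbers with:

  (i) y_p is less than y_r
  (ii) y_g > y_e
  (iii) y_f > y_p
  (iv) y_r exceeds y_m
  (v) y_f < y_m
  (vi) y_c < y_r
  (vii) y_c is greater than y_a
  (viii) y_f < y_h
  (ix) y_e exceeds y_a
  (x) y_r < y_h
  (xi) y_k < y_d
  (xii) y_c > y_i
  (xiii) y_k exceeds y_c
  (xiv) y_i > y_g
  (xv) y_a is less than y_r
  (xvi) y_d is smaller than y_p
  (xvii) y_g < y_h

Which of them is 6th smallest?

y_k

Piecing the relations together gives one ordering: y_a < y_e < y_g < y_i < y_c < y_k < y_d < y_p < y_f < y_m < y_r < y_h.
Counting 6 from the smallest end gives y_k.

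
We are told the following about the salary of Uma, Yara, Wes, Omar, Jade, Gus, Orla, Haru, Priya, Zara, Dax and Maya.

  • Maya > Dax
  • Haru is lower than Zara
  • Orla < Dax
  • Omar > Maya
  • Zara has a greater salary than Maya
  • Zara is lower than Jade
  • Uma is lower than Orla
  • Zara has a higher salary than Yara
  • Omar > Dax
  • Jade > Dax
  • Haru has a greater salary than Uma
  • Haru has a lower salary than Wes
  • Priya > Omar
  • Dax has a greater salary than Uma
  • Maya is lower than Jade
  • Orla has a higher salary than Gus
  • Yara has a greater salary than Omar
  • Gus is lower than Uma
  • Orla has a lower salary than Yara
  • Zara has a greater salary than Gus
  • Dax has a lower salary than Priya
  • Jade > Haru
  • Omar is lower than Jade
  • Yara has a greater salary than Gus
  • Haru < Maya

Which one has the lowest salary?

Uma is not least since Gus < Uma; Haru is not least since Uma < Haru; Orla is not least since Uma < Orla; Dax is not least since Orla < Dax; Maya is not least since Haru < Maya; Omar is not least since Dax < Omar; Yara is not least since Orla < Yara; Zara is not least since Gus < Zara; Wes is not least since Haru < Wes; Jade is not least since Maya < Jade; Priya is not least since Omar < Priya.
Only Gus has nothing below it, so Gus is the lowest salary.

Gus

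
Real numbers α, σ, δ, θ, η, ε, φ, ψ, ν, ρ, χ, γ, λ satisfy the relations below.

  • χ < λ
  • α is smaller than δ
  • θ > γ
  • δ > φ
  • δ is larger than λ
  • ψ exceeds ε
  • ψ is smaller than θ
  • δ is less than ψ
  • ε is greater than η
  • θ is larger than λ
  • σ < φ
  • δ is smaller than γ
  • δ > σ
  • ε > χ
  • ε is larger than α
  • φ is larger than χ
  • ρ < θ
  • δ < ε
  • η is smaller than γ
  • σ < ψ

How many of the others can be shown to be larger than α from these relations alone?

The elements the relations force above α are δ, ε, ψ, γ, θ — no chain reaches any other.
That is 5.

5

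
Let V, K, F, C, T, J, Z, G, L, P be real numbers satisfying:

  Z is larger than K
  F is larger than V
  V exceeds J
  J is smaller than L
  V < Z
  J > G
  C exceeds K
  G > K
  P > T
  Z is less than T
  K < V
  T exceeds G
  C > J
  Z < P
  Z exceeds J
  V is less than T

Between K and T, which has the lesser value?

K < G < J < V < Z < T, by transitivity through G, J, V, Z.
So K < T; K is the smaller of the two.

K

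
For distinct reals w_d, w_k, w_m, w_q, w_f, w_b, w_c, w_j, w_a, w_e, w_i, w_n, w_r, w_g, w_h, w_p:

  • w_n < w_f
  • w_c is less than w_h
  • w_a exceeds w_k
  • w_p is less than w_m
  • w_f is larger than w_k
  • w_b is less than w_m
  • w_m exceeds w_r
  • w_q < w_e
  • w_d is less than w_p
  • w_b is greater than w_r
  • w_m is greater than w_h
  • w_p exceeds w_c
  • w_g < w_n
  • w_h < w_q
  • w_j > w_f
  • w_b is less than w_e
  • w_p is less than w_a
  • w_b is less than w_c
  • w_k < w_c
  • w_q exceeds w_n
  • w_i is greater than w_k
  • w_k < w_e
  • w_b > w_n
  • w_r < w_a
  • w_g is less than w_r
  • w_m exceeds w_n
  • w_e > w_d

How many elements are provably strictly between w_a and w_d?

The relations place w_d below w_a. An element lies strictly between them when it is forced above w_d and also forced below w_a.
Above w_d: {w_p, w_m, w_e}. Below w_a: {w_g, w_r, w_n, w_k, w_b, w_c, w_p}.
Intersection: {w_p} — 1.

1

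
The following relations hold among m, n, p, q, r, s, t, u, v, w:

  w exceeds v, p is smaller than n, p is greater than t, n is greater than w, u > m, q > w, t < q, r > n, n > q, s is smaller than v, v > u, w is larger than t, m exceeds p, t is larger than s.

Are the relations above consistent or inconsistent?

consistent

The single ordering s < t < p < m < u < v < w < q < n < r satisfies every listed relation, so no contradiction arises.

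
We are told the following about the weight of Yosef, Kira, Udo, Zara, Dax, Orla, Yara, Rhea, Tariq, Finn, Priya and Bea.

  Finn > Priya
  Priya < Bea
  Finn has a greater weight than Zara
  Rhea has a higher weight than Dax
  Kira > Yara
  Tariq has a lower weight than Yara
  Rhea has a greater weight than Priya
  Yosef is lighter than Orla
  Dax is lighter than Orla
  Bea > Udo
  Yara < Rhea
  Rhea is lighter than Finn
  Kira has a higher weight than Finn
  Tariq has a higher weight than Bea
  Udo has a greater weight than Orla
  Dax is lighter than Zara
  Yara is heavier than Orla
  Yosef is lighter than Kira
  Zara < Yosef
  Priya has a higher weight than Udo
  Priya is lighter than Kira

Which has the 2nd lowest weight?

Zara

The consecutive relations fix a unique order: Dax < Zara < Yosef < Orla < Udo < Priya < Bea < Tariq < Yara < Rhea < Finn < Kira.
The 2nd smallest is Zara.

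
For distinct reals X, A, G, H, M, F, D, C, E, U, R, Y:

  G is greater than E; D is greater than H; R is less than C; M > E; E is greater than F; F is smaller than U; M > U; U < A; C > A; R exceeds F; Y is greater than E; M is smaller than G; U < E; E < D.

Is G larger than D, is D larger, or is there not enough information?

Following every chain through D: below D we get F, U, E, H.
G is not reached, and no chain runs the other way from G to D.
So the given relations leave the order of D and G undetermined.

undetermined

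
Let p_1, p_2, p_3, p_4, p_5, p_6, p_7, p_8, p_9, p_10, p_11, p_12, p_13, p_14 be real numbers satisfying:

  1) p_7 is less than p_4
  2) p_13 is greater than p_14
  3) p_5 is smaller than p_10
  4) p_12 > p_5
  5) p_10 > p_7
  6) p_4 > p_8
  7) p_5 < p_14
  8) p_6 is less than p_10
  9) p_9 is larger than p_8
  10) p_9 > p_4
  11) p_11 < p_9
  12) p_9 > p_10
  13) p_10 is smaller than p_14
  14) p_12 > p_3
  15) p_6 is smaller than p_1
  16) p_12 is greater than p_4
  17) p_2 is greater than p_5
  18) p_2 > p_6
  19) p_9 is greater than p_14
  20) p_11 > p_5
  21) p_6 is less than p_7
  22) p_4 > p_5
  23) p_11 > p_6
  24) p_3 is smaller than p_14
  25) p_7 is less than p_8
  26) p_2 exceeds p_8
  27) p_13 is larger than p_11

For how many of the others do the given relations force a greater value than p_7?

Directly above p_7: p_8, p_10, p_4.
One step further: p_12, p_14, p_2, p_9 (7 so far).
One step further: p_13 (8 so far).
No other element is forced above p_7 by the given relations, so the count is 8.

8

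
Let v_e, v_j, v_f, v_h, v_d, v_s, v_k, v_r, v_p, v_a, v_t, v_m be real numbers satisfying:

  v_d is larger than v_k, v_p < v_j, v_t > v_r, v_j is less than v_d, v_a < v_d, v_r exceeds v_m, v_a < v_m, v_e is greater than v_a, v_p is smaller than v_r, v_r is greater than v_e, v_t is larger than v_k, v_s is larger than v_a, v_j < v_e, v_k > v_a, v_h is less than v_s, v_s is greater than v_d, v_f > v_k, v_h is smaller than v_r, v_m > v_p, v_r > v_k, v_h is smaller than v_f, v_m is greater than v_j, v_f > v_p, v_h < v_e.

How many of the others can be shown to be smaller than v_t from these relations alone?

8

Directly below v_t: v_k, v_r.
One step further: v_a, v_p, v_h, v_e, v_m (7 so far).
One step further: v_j (8 so far).
No other element is forced below v_t by the given relations, so the count is 8.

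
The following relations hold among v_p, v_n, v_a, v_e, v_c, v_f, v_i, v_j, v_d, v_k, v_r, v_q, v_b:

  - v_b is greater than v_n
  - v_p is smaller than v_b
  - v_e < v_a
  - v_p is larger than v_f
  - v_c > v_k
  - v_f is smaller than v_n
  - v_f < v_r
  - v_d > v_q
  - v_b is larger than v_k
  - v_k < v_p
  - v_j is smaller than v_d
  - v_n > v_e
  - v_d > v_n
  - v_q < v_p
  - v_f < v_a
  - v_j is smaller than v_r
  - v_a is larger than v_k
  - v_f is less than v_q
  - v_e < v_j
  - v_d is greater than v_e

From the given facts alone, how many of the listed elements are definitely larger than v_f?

7

The elements the relations force above v_f are v_q, v_p, v_a, v_n, v_r, v_d, v_b — no chain reaches any other.
That is 7.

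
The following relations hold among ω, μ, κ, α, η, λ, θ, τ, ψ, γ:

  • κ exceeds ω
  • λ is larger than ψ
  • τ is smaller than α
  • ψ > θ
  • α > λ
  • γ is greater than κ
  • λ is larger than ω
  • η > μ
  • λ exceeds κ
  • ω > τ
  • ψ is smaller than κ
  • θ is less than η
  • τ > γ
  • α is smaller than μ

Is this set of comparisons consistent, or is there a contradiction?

Chaining the given relations yields κ < γ < τ < ω, so κ < ω. But one relation states ω < κ. These cannot both hold.

inconsistent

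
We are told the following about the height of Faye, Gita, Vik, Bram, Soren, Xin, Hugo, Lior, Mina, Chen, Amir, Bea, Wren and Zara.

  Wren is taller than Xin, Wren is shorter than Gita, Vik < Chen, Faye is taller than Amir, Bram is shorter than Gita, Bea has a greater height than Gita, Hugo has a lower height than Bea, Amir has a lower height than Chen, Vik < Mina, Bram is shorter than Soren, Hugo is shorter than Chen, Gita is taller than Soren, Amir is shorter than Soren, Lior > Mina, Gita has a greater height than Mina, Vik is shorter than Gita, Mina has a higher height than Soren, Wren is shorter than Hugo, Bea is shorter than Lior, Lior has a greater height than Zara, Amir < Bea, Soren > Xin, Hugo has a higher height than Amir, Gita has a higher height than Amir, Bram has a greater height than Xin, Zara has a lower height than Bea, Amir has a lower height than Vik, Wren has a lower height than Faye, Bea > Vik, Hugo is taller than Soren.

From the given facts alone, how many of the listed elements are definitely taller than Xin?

10

Directly above Xin: Wren, Bram, Soren.
One step further: Hugo, Faye, Mina, Gita (7 so far).
One step further: Bea, Lior, Chen (10 so far).
Nothing else is reachable above Xin; 10 in all.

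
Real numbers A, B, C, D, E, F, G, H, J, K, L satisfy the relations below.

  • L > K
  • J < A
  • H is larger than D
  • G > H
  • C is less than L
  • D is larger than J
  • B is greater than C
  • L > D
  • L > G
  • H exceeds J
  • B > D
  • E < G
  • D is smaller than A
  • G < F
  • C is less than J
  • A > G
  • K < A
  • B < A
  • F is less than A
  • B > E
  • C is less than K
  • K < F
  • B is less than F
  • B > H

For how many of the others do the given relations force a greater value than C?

9

From C the given relations immediately reach J, K, B, L.
From those, D, H, F, A — 8 in total.
From those, G — 9 in total.
No other element is forced above C by the given relations, so the count is 9.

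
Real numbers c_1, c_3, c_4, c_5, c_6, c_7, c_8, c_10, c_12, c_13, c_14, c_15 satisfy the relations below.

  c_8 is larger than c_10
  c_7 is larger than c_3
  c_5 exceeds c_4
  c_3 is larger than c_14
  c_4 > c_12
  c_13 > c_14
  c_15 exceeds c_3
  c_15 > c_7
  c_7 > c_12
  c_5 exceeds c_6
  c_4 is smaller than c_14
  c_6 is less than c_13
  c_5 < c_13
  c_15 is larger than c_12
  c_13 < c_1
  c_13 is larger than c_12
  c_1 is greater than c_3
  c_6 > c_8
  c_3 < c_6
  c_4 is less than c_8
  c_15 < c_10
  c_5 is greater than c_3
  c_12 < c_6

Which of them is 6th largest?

Piecing the relations together gives one ordering: c_12 < c_4 < c_14 < c_3 < c_7 < c_15 < c_10 < c_8 < c_6 < c_5 < c_13 < c_1.
Counting 6 from the largest end gives c_10.

c_10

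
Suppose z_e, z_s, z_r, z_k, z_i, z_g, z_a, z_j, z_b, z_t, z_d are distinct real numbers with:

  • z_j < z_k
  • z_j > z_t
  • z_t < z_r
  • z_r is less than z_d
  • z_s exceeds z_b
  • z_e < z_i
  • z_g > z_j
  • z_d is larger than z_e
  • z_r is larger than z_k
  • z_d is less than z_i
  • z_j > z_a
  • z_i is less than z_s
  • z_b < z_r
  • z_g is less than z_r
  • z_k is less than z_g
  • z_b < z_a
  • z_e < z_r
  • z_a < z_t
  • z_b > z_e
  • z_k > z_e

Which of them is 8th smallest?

The consecutive relations fix a unique order: z_e < z_b < z_a < z_t < z_j < z_k < z_g < z_r < z_d < z_i < z_s.
Counting 8 from the smallest end gives z_r.

z_r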